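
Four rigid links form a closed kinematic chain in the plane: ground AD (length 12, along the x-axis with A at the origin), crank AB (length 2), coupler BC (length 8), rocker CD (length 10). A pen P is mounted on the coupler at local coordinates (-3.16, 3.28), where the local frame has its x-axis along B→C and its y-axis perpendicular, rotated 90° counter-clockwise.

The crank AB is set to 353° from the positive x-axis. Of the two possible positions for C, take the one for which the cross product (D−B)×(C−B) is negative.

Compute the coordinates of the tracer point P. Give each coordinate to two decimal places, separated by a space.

A=(0,0), D=(12.00,0)
B = A + 2.00·(cos353°, sin353°) = (1.9851, -0.2437)
|BD| = 10.0179
circle(B,8.00) ∩ circle(D,10.00): a=3.2121, h=7.3268
  candidates: C₊=(5.0180,7.1591) cross=73.399; C₋=(5.3746,-7.4902) cross=-73.399
  mode - wants cross < 0 → take C=(5.3746,-7.4902) (cross=-73.399)
ex = (C−B)/|BC| = (0.4237,-0.9058); ey = (0.9058,0.4237)
P = B + -3.16·ex + 3.28·ey = (3.6173,4.0083)

3.62 4.01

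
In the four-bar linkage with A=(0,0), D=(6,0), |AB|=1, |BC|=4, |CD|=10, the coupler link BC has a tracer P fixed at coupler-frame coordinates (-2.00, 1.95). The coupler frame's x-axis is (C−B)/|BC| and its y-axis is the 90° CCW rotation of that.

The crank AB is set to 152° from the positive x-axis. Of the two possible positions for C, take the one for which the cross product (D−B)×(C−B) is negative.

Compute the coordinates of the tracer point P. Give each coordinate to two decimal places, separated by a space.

A=(0,0), D=(6.00,0)
B = A + 1.00·(cos152°, sin152°) = (-0.8829, 0.4695)
|BD| = 6.8989
circle(B,4.00) ∩ circle(D,10.00): a=-2.6384, h=3.0064
  candidates: C₊=(-3.3107,3.6485) cross=20.741; C₋=(-3.7198,-2.3505) cross=-20.741
  mode - wants cross < 0 → take C=(-3.7198,-2.3505) (cross=-20.741)
ex = (C−B)/|BC| = (-0.7092,-0.7050); ey = (0.7050,-0.7092)
P = B + -2.00·ex + 1.95·ey = (1.9102,0.4965)

1.91 0.50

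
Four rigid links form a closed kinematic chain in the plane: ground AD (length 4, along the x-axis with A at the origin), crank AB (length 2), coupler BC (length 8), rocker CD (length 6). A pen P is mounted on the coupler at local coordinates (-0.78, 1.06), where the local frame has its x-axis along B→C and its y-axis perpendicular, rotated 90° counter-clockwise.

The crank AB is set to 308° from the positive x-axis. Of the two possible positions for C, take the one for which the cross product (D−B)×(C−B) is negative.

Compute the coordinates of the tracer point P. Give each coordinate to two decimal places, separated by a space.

0.69 -0.38

A=(0,0), D=(4.00,0)
B = A + 2.00·(cos308°, sin308°) = (1.2313, -1.5760)
|BD| = 3.1858
circle(B,8.00) ∩ circle(D,6.00): a=5.9874, h=5.3058
  candidates: C₊=(3.8100,5.9970) cross=16.903; C₋=(9.0595,-3.2251) cross=-16.903
  mode - wants cross < 0 → take C=(9.0595,-3.2251) (cross=-16.903)
ex = (C−B)/|BC| = (0.9785,-0.2061); ey = (0.2061,0.9785)
P = B + -0.78·ex + 1.06·ey = (0.6866,-0.3780)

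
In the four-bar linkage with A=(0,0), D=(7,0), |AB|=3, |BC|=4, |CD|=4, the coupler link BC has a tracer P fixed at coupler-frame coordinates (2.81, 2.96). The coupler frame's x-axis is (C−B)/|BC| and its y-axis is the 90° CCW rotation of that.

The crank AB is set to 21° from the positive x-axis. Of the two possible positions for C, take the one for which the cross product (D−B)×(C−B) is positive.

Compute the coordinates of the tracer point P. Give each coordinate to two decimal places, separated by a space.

2.85 5.16

A=(0,0), D=(7.00,0)
B = A + 3.00·(cos21°, sin21°) = (2.8007, 1.0751)
|BD| = 4.3347
circle(B,4.00) ∩ circle(D,4.00): a=2.1673, h=3.3619
  candidates: C₊=(5.7342,3.7944) cross=14.573; C₋=(4.0665,-2.7193) cross=-14.573
  mode + wants cross > 0 → take C=(5.7342,3.7944) (cross=14.573)
ex = (C−B)/|BC| = (0.7334,0.6798); ey = (-0.6798,0.7334)
P = B + 2.81·ex + 2.96·ey = (2.8492,5.1562)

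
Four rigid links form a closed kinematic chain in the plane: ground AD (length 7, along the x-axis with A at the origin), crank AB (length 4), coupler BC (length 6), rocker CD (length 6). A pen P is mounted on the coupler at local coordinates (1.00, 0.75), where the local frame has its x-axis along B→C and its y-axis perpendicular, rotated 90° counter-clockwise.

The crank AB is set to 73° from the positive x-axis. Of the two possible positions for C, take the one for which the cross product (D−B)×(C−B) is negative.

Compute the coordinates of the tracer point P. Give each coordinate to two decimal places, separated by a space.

1.96 2.86

A=(0,0), D=(7.00,0)
B = A + 4.00·(cos73°, sin73°) = (1.1695, 3.8252)
|BD| = 6.9733
circle(B,6.00) ∩ circle(D,6.00): a=3.4867, h=4.8830
  candidates: C₊=(6.7633,5.9953) cross=34.050; C₋=(1.4062,-2.1701) cross=-34.050
  mode - wants cross < 0 → take C=(1.4062,-2.1701) (cross=-34.050)
ex = (C−B)/|BC| = (0.0395,-0.9992); ey = (0.9992,0.0395)
P = B + 1.00·ex + 0.75·ey = (1.9584,2.8556)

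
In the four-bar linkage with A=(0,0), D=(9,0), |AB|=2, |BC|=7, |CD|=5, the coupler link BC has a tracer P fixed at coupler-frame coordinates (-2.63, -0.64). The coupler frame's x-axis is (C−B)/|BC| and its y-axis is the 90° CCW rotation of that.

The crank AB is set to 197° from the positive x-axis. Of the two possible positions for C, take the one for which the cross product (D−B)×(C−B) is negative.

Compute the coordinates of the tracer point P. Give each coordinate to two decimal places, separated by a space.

A=(0,0), D=(9.00,0)
B = A + 2.00·(cos197°, sin197°) = (-1.9126, -0.5847)
|BD| = 10.9283
circle(B,7.00) ∩ circle(D,5.00): a=6.5622, h=2.4367
  candidates: C₊=(4.5098,2.1996) cross=26.629; C₋=(4.7706,-2.6668) cross=-26.629
  mode - wants cross < 0 → take C=(4.7706,-2.6668) (cross=-26.629)
ex = (C−B)/|BC| = (0.9547,-0.2974); ey = (0.2974,0.9547)
P = B + -2.63·ex + -0.64·ey = (-4.6139,-0.4135)

-4.61 -0.41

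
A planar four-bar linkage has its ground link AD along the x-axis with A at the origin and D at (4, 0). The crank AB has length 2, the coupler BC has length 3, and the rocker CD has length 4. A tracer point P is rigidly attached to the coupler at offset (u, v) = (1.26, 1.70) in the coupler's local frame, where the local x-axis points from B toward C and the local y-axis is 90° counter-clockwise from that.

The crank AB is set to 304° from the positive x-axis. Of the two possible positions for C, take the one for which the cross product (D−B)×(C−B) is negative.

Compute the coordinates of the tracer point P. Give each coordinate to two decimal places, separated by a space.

A=(0,0), D=(4.00,0)
B = A + 2.00·(cos304°, sin304°) = (1.1184, -1.6581)
|BD| = 3.3246
circle(B,3.00) ∩ circle(D,4.00): a=0.6095, h=2.9374
  candidates: C₊=(0.1817,1.1920) cross=9.766; C₋=(3.1117,-3.9001) cross=-9.766
  mode - wants cross < 0 → take C=(3.1117,-3.9001) (cross=-9.766)
ex = (C−B)/|BC| = (0.6644,-0.7473); ey = (0.7473,0.6644)
P = B + 1.26·ex + 1.70·ey = (3.2261,-1.4702)

3.23 -1.47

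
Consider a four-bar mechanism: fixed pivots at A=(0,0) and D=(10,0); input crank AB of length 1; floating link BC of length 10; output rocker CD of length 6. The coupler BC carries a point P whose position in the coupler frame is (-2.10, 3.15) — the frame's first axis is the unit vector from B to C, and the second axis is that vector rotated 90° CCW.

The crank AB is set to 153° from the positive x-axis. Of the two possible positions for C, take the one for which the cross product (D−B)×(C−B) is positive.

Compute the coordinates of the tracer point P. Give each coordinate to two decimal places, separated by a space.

-4.30 2.10

A=(0,0), D=(10.00,0)
B = A + 1.00·(cos153°, sin153°) = (-0.8910, 0.4540)
|BD| = 10.9005
circle(B,10.00) ∩ circle(D,6.00): a=8.3859, h=5.4477
  candidates: C₊=(7.7145,5.5477) cross=59.382; C₋=(7.2607,-5.3382) cross=-59.382
  mode + wants cross > 0 → take C=(7.7145,5.5477) (cross=59.382)
ex = (C−B)/|BC| = (0.8605,0.5094); ey = (-0.5094,0.8605)
P = B + -2.10·ex + 3.15·ey = (-4.3027,2.0951)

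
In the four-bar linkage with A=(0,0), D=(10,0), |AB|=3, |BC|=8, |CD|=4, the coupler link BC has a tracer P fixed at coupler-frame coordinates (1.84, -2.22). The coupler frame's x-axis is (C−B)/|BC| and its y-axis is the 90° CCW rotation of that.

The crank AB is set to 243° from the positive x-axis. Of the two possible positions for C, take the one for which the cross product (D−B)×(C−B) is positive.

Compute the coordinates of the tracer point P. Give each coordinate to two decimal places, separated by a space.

1.19 -4.01

A=(0,0), D=(10.00,0)
B = A + 3.00·(cos243°, sin243°) = (-1.3620, -2.6730)
|BD| = 11.6722
circle(B,8.00) ∩ circle(D,4.00): a=7.8923, h=1.3085
  candidates: C₊=(6.0209,0.4081) cross=15.274; C₋=(6.6202,-2.1394) cross=-15.274
  mode + wants cross > 0 → take C=(6.0209,0.4081) (cross=15.274)
ex = (C−B)/|BC| = (0.9229,0.3851); ey = (-0.3851,0.9229)
P = B + 1.84·ex + -2.22·ey = (1.1911,-4.0131)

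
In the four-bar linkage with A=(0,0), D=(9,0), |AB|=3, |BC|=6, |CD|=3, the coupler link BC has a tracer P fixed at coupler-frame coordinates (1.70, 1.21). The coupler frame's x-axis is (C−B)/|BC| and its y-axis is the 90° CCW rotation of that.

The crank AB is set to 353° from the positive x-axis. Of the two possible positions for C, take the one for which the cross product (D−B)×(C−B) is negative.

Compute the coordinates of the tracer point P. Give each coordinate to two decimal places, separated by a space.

5.03 -0.00

A=(0,0), D=(9.00,0)
B = A + 3.00·(cos353°, sin353°) = (2.9776, -0.3656)
|BD| = 6.0334
circle(B,6.00) ∩ circle(D,3.00): a=5.2543, h=2.8970
  candidates: C₊=(8.0467,2.8445) cross=17.479; C₋=(8.3978,-2.9389) cross=-17.479
  mode - wants cross < 0 → take C=(8.3978,-2.9389) (cross=-17.479)
ex = (C−B)/|BC| = (0.9034,-0.4289); ey = (0.4289,0.9034)
P = B + 1.70·ex + 1.21·ey = (5.0323,-0.0017)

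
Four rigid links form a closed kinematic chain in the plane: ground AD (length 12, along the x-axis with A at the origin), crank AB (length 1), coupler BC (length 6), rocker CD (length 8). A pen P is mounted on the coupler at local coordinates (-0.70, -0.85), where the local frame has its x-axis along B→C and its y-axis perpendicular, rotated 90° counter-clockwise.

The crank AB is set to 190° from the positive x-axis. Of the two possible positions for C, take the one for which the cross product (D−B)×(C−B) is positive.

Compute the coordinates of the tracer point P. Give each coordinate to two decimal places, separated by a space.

A=(0,0), D=(12.00,0)
B = A + 1.00·(cos190°, sin190°) = (-0.9848, -0.1736)
|BD| = 12.9860
circle(B,6.00) ∩ circle(D,8.00): a=5.4149, h=2.5844
  candidates: C₊=(4.3950,2.4829) cross=33.560; C₋=(4.4642,-2.6854) cross=-33.560
  mode + wants cross > 0 → take C=(4.3950,2.4829) (cross=33.560)
ex = (C−B)/|BC| = (0.8966,0.4428); ey = (-0.4428,0.8966)
P = B + -0.70·ex + -0.85·ey = (-1.2361,-1.2457)

-1.24 -1.25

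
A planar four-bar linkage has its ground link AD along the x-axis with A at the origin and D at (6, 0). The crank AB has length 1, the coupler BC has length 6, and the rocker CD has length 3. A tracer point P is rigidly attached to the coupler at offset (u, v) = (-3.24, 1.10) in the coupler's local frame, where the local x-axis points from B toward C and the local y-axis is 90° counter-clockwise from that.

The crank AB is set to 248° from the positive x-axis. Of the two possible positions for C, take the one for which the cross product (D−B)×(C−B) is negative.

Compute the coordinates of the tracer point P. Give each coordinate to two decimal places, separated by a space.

-3.07 1.18

A=(0,0), D=(6.00,0)
B = A + 1.00·(cos248°, sin248°) = (-0.3746, -0.9272)
|BD| = 6.4417
circle(B,6.00) ∩ circle(D,3.00): a=5.3166, h=2.7810
  candidates: C₊=(4.4863,2.5901) cross=17.914; C₋=(5.2869,-2.9140) cross=-17.914
  mode - wants cross < 0 → take C=(5.2869,-2.9140) (cross=-17.914)
ex = (C−B)/|BC| = (0.9436,-0.3311); ey = (0.3311,0.9436)
P = B + -3.24·ex + 1.10·ey = (-3.0676,1.1836)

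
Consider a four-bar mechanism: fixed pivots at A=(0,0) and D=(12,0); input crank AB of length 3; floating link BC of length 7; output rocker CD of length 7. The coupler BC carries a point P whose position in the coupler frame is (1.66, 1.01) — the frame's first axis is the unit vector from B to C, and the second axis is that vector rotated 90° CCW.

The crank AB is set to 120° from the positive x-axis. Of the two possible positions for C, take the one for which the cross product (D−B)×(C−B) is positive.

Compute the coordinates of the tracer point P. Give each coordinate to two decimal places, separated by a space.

A=(0,0), D=(12.00,0)
B = A + 3.00·(cos120°, sin120°) = (-1.5000, 2.5981)
|BD| = 13.7477
circle(B,7.00) ∩ circle(D,7.00): a=6.8739, h=1.3229
  candidates: C₊=(5.5000,2.5981) cross=18.187; C₋=(5.0000,0.0000) cross=-18.187
  mode + wants cross > 0 → take C=(5.5000,2.5981) (cross=18.187)
ex = (C−B)/|BC| = (1.0000,0.0000); ey = (-0.0000,1.0000)
P = B + 1.66·ex + 1.01·ey = (0.1600,3.6081)

0.16 3.61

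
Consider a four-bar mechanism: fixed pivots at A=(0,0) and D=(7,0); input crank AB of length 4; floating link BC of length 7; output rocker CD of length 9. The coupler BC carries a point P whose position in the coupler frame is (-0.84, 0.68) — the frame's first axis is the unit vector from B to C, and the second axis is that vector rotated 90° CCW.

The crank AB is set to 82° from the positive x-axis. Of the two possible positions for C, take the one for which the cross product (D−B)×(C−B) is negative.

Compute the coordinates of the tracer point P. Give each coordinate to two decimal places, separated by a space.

1.46 4.55

A=(0,0), D=(7.00,0)
B = A + 4.00·(cos82°, sin82°) = (0.5567, 3.9611)
|BD| = 7.5635
circle(B,7.00) ∩ circle(D,9.00): a=1.6663, h=6.7988
  candidates: C₊=(5.5368,8.8803) cross=51.422; C₋=(-1.5844,-2.7035) cross=-51.422
  mode - wants cross < 0 → take C=(-1.5844,-2.7035) (cross=-51.422)
ex = (C−B)/|BC| = (-0.3059,-0.9521); ey = (0.9521,-0.3059)
P = B + -0.84·ex + 0.68·ey = (1.4610,4.5528)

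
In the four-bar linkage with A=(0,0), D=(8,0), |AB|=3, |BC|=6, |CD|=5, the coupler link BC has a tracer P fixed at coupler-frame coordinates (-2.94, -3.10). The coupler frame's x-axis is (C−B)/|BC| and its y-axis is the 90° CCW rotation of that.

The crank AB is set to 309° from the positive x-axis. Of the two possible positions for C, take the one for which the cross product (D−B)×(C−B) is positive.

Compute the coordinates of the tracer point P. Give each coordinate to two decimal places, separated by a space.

3.64 -6.23

A=(0,0), D=(8.00,0)
B = A + 3.00·(cos309°, sin309°) = (1.8880, -2.3314)
|BD| = 6.5416
circle(B,6.00) ∩ circle(D,5.00): a=4.1116, h=4.3698
  candidates: C₊=(4.1721,3.2168) cross=28.585; C₋=(7.2869,-4.9489) cross=-28.585
  mode + wants cross > 0 → take C=(4.1721,3.2168) (cross=28.585)
ex = (C−B)/|BC| = (0.3807,0.9247); ey = (-0.9247,0.3807)
P = B + -2.94·ex + -3.10·ey = (3.6353,-6.2302)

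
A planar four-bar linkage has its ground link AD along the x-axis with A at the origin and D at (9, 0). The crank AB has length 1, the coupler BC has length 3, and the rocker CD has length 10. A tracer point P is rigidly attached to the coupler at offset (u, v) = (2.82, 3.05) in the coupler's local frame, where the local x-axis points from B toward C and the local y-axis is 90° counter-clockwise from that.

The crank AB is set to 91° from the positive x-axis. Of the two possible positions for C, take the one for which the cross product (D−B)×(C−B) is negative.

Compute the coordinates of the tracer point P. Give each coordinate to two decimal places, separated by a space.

A=(0,0), D=(9.00,0)
B = A + 1.00·(cos91°, sin91°) = (-0.0175, 0.9998)
|BD| = 9.0727
circle(B,3.00) ∩ circle(D,10.00): a=-0.4787, h=2.9616
  candidates: C₊=(-0.1668,3.9961) cross=26.869; C₋=(-0.8196,-1.8909) cross=-26.869
  mode - wants cross < 0 → take C=(-0.8196,-1.8909) (cross=-26.869)
ex = (C−B)/|BC| = (-0.2674,-0.9636); ey = (0.9636,-0.2674)
P = B + 2.82·ex + 3.05·ey = (2.1675,-2.5330)

2.17 -2.53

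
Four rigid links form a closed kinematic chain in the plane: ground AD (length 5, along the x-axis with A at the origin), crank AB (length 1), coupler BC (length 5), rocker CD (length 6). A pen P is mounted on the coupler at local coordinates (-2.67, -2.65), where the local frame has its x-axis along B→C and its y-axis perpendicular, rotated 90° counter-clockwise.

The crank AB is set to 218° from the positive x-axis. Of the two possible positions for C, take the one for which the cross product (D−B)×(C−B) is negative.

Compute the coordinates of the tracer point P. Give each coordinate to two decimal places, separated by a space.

-4.40 0.42

A=(0,0), D=(5.00,0)
B = A + 1.00·(cos218°, sin218°) = (-0.7880, -0.6157)
|BD| = 5.8207
circle(B,5.00) ∩ circle(D,6.00): a=1.9654, h=4.5975
  candidates: C₊=(0.6801,4.1639) cross=26.761; C₋=(1.6527,-4.9795) cross=-26.761
  mode - wants cross < 0 → take C=(1.6527,-4.9795) (cross=-26.761)
ex = (C−B)/|BC| = (0.4881,-0.8728); ey = (0.8728,0.4881)
P = B + -2.67·ex + -2.65·ey = (-4.4042,0.4211)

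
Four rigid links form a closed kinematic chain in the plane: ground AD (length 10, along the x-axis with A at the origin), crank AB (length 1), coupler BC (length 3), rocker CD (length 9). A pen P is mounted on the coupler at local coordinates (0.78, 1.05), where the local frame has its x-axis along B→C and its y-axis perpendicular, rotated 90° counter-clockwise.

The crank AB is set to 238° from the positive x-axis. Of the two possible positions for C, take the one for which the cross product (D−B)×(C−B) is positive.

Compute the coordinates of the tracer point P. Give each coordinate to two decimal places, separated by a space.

A=(0,0), D=(10.00,0)
B = A + 1.00·(cos238°, sin238°) = (-0.5299, -0.8480)
|BD| = 10.5640
circle(B,3.00) ∩ circle(D,9.00): a=1.8742, h=2.3425
  candidates: C₊=(1.1502,1.6374) cross=24.746; C₋=(1.5263,-3.0325) cross=-24.746
  mode + wants cross > 0 → take C=(1.1502,1.6374) (cross=24.746)
ex = (C−B)/|BC| = (0.5600,0.8285); ey = (-0.8285,0.5600)
P = B + 0.78·ex + 1.05·ey = (-0.9630,0.3862)

-0.96 0.39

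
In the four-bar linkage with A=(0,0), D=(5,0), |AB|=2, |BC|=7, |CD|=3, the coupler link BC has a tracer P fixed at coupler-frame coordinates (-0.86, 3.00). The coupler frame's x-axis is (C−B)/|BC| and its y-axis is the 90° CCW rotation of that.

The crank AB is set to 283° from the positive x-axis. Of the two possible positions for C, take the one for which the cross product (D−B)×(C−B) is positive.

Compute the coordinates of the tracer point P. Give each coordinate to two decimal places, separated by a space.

-2.27 -0.42

A=(0,0), D=(5.00,0)
B = A + 2.00·(cos283°, sin283°) = (0.4499, -1.9487)
|BD| = 4.9498
circle(B,7.00) ∩ circle(D,3.00): a=6.5155, h=2.5591
  candidates: C₊=(5.4317,2.9688) cross=12.667; C₋=(7.4467,-1.7360) cross=-12.667
  mode + wants cross > 0 → take C=(5.4317,2.9688) (cross=12.667)
ex = (C−B)/|BC| = (0.7117,0.7025); ey = (-0.7025,0.7117)
P = B + -0.86·ex + 3.00·ey = (-2.2697,-0.4179)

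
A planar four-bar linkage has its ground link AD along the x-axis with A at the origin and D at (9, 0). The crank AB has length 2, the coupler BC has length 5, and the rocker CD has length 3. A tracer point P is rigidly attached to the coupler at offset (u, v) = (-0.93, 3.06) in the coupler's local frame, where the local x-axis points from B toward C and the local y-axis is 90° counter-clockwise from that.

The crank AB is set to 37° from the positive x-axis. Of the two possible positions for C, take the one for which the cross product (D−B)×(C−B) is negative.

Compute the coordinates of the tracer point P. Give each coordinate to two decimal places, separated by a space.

2.04 4.37

A=(0,0), D=(9.00,0)
B = A + 2.00·(cos37°, sin37°) = (1.5973, 1.2036)
|BD| = 7.4999
circle(B,5.00) ∩ circle(D,3.00): a=4.8166, h=1.3416
  candidates: C₊=(6.5668,1.7549) cross=10.062; C₋=(6.1362,-0.8936) cross=-10.062
  mode - wants cross < 0 → take C=(6.1362,-0.8936) (cross=-10.062)
ex = (C−B)/|BC| = (0.9078,-0.4194); ey = (0.4194,0.9078)
P = B + -0.93·ex + 3.06·ey = (2.0365,4.3715)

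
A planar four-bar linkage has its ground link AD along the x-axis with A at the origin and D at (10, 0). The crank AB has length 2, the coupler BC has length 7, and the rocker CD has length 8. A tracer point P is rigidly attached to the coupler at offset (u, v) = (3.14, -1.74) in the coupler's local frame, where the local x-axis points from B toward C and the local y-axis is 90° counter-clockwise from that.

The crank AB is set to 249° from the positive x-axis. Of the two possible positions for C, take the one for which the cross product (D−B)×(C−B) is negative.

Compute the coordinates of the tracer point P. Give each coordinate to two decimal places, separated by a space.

0.72 -5.16

A=(0,0), D=(10.00,0)
B = A + 2.00·(cos249°, sin249°) = (-0.7167, -1.8672)
|BD| = 10.8782
circle(B,7.00) ∩ circle(D,8.00): a=4.7496, h=5.1421
  candidates: C₊=(3.0798,4.0138) cross=55.936; C₋=(4.8450,-6.1177) cross=-55.936
  mode - wants cross < 0 → take C=(4.8450,-6.1177) (cross=-55.936)
ex = (C−B)/|BC| = (0.7945,-0.6072); ey = (0.6072,0.7945)
P = B + 3.14·ex + -1.74·ey = (0.7215,-5.1563)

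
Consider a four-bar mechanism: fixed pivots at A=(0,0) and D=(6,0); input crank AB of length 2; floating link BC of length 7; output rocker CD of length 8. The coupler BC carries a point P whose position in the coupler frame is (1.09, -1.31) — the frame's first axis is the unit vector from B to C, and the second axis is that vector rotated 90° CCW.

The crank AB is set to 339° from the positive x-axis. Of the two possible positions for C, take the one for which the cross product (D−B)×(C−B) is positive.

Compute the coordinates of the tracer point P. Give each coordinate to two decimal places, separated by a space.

3.03 0.53

A=(0,0), D=(6.00,0)
B = A + 2.00·(cos339°, sin339°) = (1.8672, -0.7167)
|BD| = 4.1945
circle(B,7.00) ∩ circle(D,8.00): a=0.3092, h=6.9932
  candidates: C₊=(0.9769,6.2264) cross=29.333; C₋=(3.3668,-7.5542) cross=-29.333
  mode + wants cross > 0 → take C=(0.9769,6.2264) (cross=29.333)
ex = (C−B)/|BC| = (-0.1272,0.9919); ey = (-0.9919,-0.1272)
P = B + 1.09·ex + -1.31·ey = (3.0279,0.5310)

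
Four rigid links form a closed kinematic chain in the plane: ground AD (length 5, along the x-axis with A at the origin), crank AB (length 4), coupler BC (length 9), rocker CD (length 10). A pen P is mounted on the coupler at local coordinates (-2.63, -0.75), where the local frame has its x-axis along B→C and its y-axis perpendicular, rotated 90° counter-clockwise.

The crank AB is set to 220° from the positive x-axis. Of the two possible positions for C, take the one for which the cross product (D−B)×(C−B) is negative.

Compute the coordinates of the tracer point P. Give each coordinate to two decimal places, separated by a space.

A=(0,0), D=(5.00,0)
B = A + 4.00·(cos220°, sin220°) = (-3.0642, -2.5712)
|BD| = 8.4641
circle(B,9.00) ∩ circle(D,10.00): a=3.1097, h=8.4457
  candidates: C₊=(-2.6670,6.4201) cross=71.486; C₋=(2.4641,-9.6731) cross=-71.486
  mode - wants cross < 0 → take C=(2.4641,-9.6731) (cross=-71.486)
ex = (C−B)/|BC| = (0.6143,-0.7891); ey = (0.7891,0.6143)
P = B + -2.63·ex + -0.75·ey = (-5.2715,-0.9565)

-5.27 -0.96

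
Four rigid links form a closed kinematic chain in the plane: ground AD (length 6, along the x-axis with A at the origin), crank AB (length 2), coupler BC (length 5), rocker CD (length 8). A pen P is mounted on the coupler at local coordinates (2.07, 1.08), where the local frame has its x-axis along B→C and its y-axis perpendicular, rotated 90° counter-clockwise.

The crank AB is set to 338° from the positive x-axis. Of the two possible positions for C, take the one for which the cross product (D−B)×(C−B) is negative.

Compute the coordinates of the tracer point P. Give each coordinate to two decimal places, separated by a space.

2.16 -3.06

A=(0,0), D=(6.00,0)
B = A + 2.00·(cos338°, sin338°) = (1.8544, -0.7492)
|BD| = 4.2128
circle(B,5.00) ∩ circle(D,8.00): a=-2.5224, h=4.3171
  candidates: C₊=(-1.3956,3.0505) cross=18.187; C₋=(0.1400,-5.4461) cross=-18.187
  mode - wants cross < 0 → take C=(0.1400,-5.4461) (cross=-18.187)
ex = (C−B)/|BC| = (-0.3429,-0.9394); ey = (0.9394,-0.3429)
P = B + 2.07·ex + 1.08·ey = (2.1591,-3.0640)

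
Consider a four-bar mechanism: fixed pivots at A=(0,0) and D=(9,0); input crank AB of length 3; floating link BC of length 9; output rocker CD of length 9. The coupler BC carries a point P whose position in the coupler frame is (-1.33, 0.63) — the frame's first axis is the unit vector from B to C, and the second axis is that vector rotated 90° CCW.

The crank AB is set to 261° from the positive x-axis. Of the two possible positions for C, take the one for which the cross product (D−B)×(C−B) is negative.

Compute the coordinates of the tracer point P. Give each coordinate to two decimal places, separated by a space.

A=(0,0), D=(9.00,0)
B = A + 3.00·(cos261°, sin261°) = (-0.4693, -2.9631)
|BD| = 9.9221
circle(B,9.00) ∩ circle(D,9.00): a=4.9610, h=7.5092
  candidates: C₊=(2.0228,5.6850) cross=74.507; C₋=(6.5079,-8.6481) cross=-74.507
  mode - wants cross < 0 → take C=(6.5079,-8.6481) (cross=-74.507)
ex = (C−B)/|BC| = (0.7752,-0.6317); ey = (0.6317,0.7752)
P = B + -1.33·ex + 0.63·ey = (-1.1024,-1.6345)

-1.10 -1.63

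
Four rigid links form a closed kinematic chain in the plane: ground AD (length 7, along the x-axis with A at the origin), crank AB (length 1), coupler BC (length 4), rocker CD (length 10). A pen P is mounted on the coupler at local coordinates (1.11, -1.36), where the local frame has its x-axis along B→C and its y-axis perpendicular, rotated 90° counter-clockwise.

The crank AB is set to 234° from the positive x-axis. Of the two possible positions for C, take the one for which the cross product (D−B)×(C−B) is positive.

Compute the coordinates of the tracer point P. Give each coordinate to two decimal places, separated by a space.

0.00 0.84

A=(0,0), D=(7.00,0)
B = A + 1.00·(cos234°, sin234°) = (-0.5878, -0.8090)
|BD| = 7.6308
circle(B,4.00) ∩ circle(D,10.00): a=-1.6886, h=3.6261
  candidates: C₊=(-2.6513,2.6176) cross=27.670; C₋=(-1.8824,-4.5937) cross=-27.670
  mode + wants cross > 0 → take C=(-2.6513,2.6176) (cross=27.670)
ex = (C−B)/|BC| = (-0.5159,0.8567); ey = (-0.8567,-0.5159)
P = B + 1.11·ex + -1.36·ey = (0.0046,0.8435)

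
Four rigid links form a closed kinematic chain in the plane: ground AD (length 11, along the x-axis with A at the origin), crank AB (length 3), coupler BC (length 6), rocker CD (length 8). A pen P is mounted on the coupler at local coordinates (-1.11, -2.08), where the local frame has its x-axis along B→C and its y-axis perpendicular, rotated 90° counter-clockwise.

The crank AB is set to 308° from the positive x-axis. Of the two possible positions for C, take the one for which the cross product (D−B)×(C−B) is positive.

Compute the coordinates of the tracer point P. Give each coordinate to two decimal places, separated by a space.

A=(0,0), D=(11.00,0)
B = A + 3.00·(cos308°, sin308°) = (1.8470, -2.3640)
|BD| = 9.4534
circle(B,6.00) ∩ circle(D,8.00): a=3.2457, h=5.0463
  candidates: C₊=(3.7277,3.3336) cross=47.705; C₋=(6.2515,-6.4383) cross=-47.705
  mode + wants cross > 0 → take C=(3.7277,3.3336) (cross=47.705)
ex = (C−B)/|BC| = (0.3134,0.9496); ey = (-0.9496,0.3134)
P = B + -1.11·ex + -2.08·ey = (3.4742,-4.0701)

3.47 -4.07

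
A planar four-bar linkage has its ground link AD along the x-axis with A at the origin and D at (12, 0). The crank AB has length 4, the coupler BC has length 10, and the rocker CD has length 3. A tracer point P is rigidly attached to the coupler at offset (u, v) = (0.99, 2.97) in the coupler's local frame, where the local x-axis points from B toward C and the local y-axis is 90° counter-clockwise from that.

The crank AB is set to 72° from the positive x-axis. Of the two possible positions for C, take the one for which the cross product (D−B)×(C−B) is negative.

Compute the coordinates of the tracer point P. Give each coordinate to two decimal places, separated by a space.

A=(0,0), D=(12.00,0)
B = A + 4.00·(cos72°, sin72°) = (1.2361, 3.8042)
|BD| = 11.4164
circle(B,10.00) ∩ circle(D,3.00): a=9.6937, h=2.4561
  candidates: C₊=(11.1942,2.8897) cross=28.039; C₋=(9.5573,-1.7416) cross=-28.039
  mode - wants cross < 0 → take C=(9.5573,-1.7416) (cross=-28.039)
ex = (C−B)/|BC| = (0.8321,-0.5546); ey = (0.5546,0.8321)
P = B + 0.99·ex + 2.97·ey = (3.7070,5.7266)

3.71 5.73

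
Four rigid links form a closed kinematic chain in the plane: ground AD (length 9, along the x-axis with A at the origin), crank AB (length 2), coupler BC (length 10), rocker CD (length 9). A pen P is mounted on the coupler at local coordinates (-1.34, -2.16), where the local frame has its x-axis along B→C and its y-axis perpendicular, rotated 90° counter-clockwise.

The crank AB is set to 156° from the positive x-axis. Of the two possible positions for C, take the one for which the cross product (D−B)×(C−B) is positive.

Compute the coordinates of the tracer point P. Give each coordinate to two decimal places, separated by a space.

A=(0,0), D=(9.00,0)
B = A + 2.00·(cos156°, sin156°) = (-1.8271, 0.8135)
|BD| = 10.8576
circle(B,10.00) ∩ circle(D,9.00): a=6.3038, h=7.7629
  candidates: C₊=(5.0406,8.0823) cross=84.286; C₋=(3.8773,-7.3999) cross=-84.286
  mode + wants cross > 0 → take C=(5.0406,8.0823) (cross=84.286)
ex = (C−B)/|BC| = (0.6868,0.7269); ey = (-0.7269,0.6868)
P = B + -1.34·ex + -2.16·ey = (-1.1773,-1.6440)

-1.18 -1.64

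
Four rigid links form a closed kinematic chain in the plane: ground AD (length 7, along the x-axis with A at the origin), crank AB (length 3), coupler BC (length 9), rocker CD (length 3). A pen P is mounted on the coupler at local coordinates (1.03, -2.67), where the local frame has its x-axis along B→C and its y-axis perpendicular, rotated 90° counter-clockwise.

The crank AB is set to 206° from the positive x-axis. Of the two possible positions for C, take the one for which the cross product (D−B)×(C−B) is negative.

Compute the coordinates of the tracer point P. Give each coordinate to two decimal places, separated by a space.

A=(0,0), D=(7.00,0)
B = A + 3.00·(cos206°, sin206°) = (-2.6964, -1.3151)
|BD| = 9.7852
circle(B,9.00) ∩ circle(D,3.00): a=8.5716, h=2.7436
  candidates: C₊=(5.4287,2.5556) cross=26.847; C₋=(6.1662,-2.8818) cross=-26.847
  mode - wants cross < 0 → take C=(6.1662,-2.8818) (cross=-26.847)
ex = (C−B)/|BC| = (0.9847,-0.1741); ey = (0.1741,0.9847)
P = B + 1.03·ex + -2.67·ey = (-2.1469,-4.1236)

-2.15 -4.12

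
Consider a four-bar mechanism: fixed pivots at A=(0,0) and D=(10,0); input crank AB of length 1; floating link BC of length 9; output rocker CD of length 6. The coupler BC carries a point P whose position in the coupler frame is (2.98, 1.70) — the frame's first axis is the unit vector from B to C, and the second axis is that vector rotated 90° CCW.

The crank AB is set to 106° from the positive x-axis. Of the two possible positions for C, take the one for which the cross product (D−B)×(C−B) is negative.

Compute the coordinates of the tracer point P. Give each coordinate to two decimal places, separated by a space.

3.09 0.31

A=(0,0), D=(10.00,0)
B = A + 1.00·(cos106°, sin106°) = (-0.2756, 0.9613)
|BD| = 10.3205
circle(B,9.00) ∩ circle(D,6.00): a=7.3404, h=5.2076
  candidates: C₊=(7.5179,5.4625) cross=53.745; C₋=(6.5478,-4.9074) cross=-53.745
  mode - wants cross < 0 → take C=(6.5478,-4.9074) (cross=-53.745)
ex = (C−B)/|BC| = (0.7582,-0.6521); ey = (0.6521,0.7582)
P = B + 2.98·ex + 1.70·ey = (3.0922,0.3070)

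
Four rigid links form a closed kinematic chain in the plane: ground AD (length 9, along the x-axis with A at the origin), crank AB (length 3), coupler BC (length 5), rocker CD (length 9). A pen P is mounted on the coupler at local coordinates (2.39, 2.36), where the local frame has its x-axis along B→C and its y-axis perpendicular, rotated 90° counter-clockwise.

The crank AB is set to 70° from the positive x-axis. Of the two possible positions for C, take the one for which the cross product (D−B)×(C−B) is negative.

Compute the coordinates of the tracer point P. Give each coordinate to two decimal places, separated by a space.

2.99 0.09

A=(0,0), D=(9.00,0)
B = A + 3.00·(cos70°, sin70°) = (1.0261, 2.8191)
|BD| = 8.4576
circle(B,5.00) ∩ circle(D,9.00): a=0.9182, h=4.9150
  candidates: C₊=(3.5300,7.1469) cross=41.569; C₋=(0.2535,-2.1209) cross=-41.569
  mode - wants cross < 0 → take C=(0.2535,-2.1209) (cross=-41.569)
ex = (C−B)/|BC| = (-0.1545,-0.9880); ey = (0.9880,-0.1545)
P = B + 2.39·ex + 2.36·ey = (2.9884,0.0931)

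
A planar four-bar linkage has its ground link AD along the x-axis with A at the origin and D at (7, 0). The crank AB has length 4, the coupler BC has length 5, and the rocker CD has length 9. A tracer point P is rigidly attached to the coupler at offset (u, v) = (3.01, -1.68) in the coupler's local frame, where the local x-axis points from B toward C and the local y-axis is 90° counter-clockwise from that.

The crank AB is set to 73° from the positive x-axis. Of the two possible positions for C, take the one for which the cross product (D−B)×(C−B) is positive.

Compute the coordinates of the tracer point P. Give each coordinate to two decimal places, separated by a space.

4.04 5.73

A=(0,0), D=(7.00,0)
B = A + 4.00·(cos73°, sin73°) = (1.1695, 3.8252)
|BD| = 6.9733
circle(B,5.00) ∩ circle(D,9.00): a=-0.5286, h=4.9720
  candidates: C₊=(3.4549,8.2724) cross=34.671; C₋=(-1.9999,-0.0419) cross=-34.671
  mode + wants cross > 0 → take C=(3.4549,8.2724) (cross=34.671)
ex = (C−B)/|BC| = (0.4571,0.8894); ey = (-0.8894,0.4571)
P = B + 3.01·ex + -1.68·ey = (4.0395,5.7345)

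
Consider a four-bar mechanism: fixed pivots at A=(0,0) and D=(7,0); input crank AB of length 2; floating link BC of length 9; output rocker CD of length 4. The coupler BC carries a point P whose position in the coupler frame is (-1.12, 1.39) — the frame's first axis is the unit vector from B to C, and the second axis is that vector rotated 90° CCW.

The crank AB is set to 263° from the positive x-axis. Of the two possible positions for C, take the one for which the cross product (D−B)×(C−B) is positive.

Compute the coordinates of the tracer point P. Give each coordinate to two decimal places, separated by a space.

A=(0,0), D=(7.00,0)
B = A + 2.00·(cos263°, sin263°) = (-0.2437, -1.9851)
|BD| = 7.5108
circle(B,9.00) ∩ circle(D,4.00): a=8.0825, h=3.9589
  candidates: C₊=(6.5050,3.9693) cross=29.735; C₋=(8.5977,-3.6671) cross=-29.735
  mode + wants cross > 0 → take C=(6.5050,3.9693) (cross=29.735)
ex = (C−B)/|BC| = (0.7499,0.6616); ey = (-0.6616,0.7499)
P = B + -1.12·ex + 1.39·ey = (-2.0032,-1.6838)

-2.00 -1.68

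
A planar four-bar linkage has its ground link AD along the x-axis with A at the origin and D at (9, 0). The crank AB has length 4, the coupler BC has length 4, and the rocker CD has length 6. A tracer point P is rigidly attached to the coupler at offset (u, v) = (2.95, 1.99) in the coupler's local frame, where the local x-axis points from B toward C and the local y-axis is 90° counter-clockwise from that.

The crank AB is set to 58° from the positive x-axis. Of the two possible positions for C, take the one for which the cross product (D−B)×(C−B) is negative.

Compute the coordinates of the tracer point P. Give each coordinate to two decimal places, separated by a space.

A=(0,0), D=(9.00,0)
B = A + 4.00·(cos58°, sin58°) = (2.1197, 3.3922)
|BD| = 7.6711
circle(B,4.00) ∩ circle(D,6.00): a=2.5320, h=3.0966
  candidates: C₊=(5.7600,5.0500) cross=23.755; C₋=(3.0213,-0.5049) cross=-23.755
  mode - wants cross < 0 → take C=(3.0213,-0.5049) (cross=-23.755)
ex = (C−B)/|BC| = (0.2254,-0.9743); ey = (0.9743,0.2254)
P = B + 2.95·ex + 1.99·ey = (4.7234,0.9667)

4.72 0.97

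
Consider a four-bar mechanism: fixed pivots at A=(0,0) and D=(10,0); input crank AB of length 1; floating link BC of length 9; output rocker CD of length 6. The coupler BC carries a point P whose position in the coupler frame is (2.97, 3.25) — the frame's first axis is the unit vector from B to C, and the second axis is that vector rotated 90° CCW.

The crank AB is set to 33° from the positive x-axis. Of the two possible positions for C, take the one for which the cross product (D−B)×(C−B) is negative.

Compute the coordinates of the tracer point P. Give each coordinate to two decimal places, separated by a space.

A=(0,0), D=(10.00,0)
B = A + 1.00·(cos33°, sin33°) = (0.8387, 0.5446)
|BD| = 9.1775
circle(B,9.00) ∩ circle(D,6.00): a=7.0404, h=5.6065
  candidates: C₊=(8.1994,5.7234) cross=51.454; C₋=(7.5339,-5.4698) cross=-51.454
  mode - wants cross < 0 → take C=(7.5339,-5.4698) (cross=-51.454)
ex = (C−B)/|BC| = (0.7439,-0.6683); ey = (0.6683,0.7439)
P = B + 2.97·ex + 3.25·ey = (5.2200,0.9776)

5.22 0.98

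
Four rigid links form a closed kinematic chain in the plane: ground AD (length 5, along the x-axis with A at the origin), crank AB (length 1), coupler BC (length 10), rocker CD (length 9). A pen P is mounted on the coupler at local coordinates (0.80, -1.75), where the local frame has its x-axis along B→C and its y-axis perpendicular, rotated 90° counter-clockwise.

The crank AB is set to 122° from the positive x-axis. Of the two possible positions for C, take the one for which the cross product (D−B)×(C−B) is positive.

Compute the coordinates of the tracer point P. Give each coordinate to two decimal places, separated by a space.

A=(0,0), D=(5.00,0)
B = A + 1.00·(cos122°, sin122°) = (-0.5299, 0.8480)
|BD| = 5.5946
circle(B,10.00) ∩ circle(D,9.00): a=4.4954, h=8.9326
  candidates: C₊=(5.2675,8.9960) cross=49.974; C₋=(2.5594,-8.6628) cross=-49.974
  mode + wants cross > 0 → take C=(5.2675,8.9960) (cross=49.974)
ex = (C−B)/|BC| = (0.5797,0.8148); ey = (-0.8148,0.5797)
P = B + 0.80·ex + -1.75·ey = (1.3598,0.4853)

1.36 0.49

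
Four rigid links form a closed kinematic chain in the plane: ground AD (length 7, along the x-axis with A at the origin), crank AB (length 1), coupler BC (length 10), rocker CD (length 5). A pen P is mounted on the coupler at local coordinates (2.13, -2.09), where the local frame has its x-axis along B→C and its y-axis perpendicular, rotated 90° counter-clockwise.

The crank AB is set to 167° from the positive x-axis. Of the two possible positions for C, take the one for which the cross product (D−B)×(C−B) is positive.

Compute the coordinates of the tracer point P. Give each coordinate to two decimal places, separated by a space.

1.89 -0.62

A=(0,0), D=(7.00,0)
B = A + 1.00·(cos167°, sin167°) = (-0.9744, 0.2250)
|BD| = 7.9775
circle(B,10.00) ∩ circle(D,5.00): a=8.6895, h=4.9491
  candidates: C₊=(7.8512,4.9270) cross=39.481; C₋=(7.5721,-4.9672) cross=-39.481
  mode + wants cross > 0 → take C=(7.8512,4.9270) (cross=39.481)
ex = (C−B)/|BC| = (0.8826,0.4702); ey = (-0.4702,0.8826)
P = B + 2.13·ex + -2.09·ey = (1.8882,-0.6181)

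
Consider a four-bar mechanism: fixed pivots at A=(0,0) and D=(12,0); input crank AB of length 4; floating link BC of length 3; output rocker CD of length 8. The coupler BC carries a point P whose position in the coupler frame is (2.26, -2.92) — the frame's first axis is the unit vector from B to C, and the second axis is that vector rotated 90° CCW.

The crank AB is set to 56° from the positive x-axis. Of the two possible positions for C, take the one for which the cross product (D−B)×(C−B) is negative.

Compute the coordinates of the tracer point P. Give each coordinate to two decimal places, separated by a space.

1.28 -0.25

A=(0,0), D=(12.00,0)
B = A + 4.00·(cos56°, sin56°) = (2.2368, 3.3162)
|BD| = 10.3110
circle(B,3.00) ∩ circle(D,8.00): a=2.4885, h=1.6756
  candidates: C₊=(5.1319,4.1024) cross=17.277; C₋=(4.0542,0.9293) cross=-17.277
  mode - wants cross < 0 → take C=(4.0542,0.9293) (cross=-17.277)
ex = (C−B)/|BC| = (0.6058,-0.7956); ey = (0.7956,0.6058)
P = B + 2.26·ex + -2.92·ey = (1.2827,-0.2509)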